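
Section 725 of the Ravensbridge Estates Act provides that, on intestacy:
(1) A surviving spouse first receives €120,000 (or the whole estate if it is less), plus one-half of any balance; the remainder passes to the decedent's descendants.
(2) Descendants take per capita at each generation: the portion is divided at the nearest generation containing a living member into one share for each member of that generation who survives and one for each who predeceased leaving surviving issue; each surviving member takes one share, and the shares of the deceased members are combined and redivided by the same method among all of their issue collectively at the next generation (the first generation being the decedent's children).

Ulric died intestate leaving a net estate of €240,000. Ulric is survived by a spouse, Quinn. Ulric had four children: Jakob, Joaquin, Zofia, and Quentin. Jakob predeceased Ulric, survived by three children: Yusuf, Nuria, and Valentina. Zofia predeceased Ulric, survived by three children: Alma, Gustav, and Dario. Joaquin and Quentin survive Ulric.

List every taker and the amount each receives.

Quinn first takes €120,000, leaving a balance of €120,000. Quinn then takes one-half of the balance (€60,000), for a total of €180,000. The remaining €60,000 passes to the descendants.
The descendants' portion (€60,000) is divided at the children's generation into 4 shares of €15,000. Joaquin and Quentin each take €15,000. The 2 shares of the deceased (Jakob and Zofia) are combined into a pool of €30,000.
That pool (€30,000) is divided at the grandchildren's generation equally among Yusuf, Nuria, Valentina, Alma, Gustav, and Dario: €5,000 each.

Quinn: €180,000; Yusuf: €5,000; Nuria: €5,000; Valentina: €5,000; Joaquin: €15,000; Alma: €5,000; Gustav: €5,000; Dario: €5,000; Quentin: €15,000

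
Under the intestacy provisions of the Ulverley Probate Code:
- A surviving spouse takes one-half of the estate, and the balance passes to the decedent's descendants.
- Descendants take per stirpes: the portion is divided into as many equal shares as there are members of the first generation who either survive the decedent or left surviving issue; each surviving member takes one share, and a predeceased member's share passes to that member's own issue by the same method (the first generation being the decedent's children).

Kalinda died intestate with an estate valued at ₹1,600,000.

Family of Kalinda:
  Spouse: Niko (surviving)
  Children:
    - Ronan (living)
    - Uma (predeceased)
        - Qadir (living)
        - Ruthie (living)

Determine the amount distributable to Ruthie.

Ruthie receives ₹200,000.

Niko takes one-half of ₹1,600,000 = ₹800,000. The remaining ₹800,000 passes to the descendants.
The descendants' portion (₹800,000) is divided into 2 shares of ₹400,000: Ronan takes ₹400,000; Uma's ₹400,000 share passes to Uma's issue.
Uma's share (₹400,000) is divided into 2 shares of ₹200,000: Qadir and Ruthie each take ₹200,000.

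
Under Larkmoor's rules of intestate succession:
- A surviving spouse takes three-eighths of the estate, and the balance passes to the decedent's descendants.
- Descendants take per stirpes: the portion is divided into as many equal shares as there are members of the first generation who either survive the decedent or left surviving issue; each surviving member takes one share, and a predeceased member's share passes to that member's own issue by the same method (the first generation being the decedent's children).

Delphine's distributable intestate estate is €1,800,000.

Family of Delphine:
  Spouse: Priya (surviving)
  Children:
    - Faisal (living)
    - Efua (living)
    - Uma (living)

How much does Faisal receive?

Faisal receives €375,000.

Priya takes three-eighths of €1,800,000 = €675,000. The remaining €1,125,000 passes to the descendants.
The descendants' portion (€1,125,000) is divided into 3 shares of €375,000: Faisal, Efua, and Uma each take €375,000.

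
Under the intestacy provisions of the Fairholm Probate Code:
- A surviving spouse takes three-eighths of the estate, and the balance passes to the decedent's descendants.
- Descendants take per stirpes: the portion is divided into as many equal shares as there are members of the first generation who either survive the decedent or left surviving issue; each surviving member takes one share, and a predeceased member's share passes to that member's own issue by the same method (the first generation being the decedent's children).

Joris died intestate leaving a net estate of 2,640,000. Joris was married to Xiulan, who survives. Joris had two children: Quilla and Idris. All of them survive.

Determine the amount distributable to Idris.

Idris receives 825,000.

Xiulan takes three-eighths of 2,640,000 = 990,000. The remaining 1,650,000 passes to the descendants.
The descendants' portion (1,650,000) is divided into 2 shares of 825,000: Quilla and Idris each take 825,000.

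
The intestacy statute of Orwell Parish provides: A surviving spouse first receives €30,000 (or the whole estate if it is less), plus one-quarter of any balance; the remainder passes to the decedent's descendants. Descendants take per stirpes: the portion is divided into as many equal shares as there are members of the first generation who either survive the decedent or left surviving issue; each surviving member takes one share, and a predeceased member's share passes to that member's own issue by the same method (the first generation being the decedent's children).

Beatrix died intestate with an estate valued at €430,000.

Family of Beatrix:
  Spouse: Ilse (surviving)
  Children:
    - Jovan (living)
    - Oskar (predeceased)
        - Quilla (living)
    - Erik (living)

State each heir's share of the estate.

Ilse: €130,000; Jovan: €100,000; Quilla: €100,000; Erik: €100,000

Ilse first takes €30,000, leaving a balance of €400,000. Ilse then takes one-quarter of the balance (€100,000), for a total of €130,000. The remaining €300,000 passes to the descendants.
The descendants' portion (€300,000) is divided into 3 shares of €100,000: Jovan and Erik each take €100,000; Oskar's €100,000 share passes to Oskar's issue.
Oskar's share (€100,000) passes entirely to Quilla.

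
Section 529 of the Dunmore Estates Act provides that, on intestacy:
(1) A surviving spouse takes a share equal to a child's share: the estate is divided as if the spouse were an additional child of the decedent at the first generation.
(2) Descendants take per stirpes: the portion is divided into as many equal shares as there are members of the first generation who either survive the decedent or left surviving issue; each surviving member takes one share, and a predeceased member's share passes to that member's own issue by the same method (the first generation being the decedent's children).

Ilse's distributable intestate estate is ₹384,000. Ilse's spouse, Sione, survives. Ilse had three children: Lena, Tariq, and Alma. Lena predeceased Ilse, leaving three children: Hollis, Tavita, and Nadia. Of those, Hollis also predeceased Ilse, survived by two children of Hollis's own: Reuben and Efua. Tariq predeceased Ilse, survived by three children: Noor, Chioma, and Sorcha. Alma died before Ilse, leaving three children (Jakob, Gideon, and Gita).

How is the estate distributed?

The spouse counts as an additional share at the children's level, so there are 4 primary shares of ₹96,000. Sione takes one such share (₹96,000).
The children's combined portion (₹288,000) is divided into 3 shares of ₹96,000: Lena's ₹96,000 share passes to Lena's issue; Tariq's ₹96,000 share passes to Tariq's issue; Alma's ₹96,000 share passes to Alma's issue.
Lena's share (₹96,000) is divided into 3 shares of ₹32,000: Tavita and Nadia each take ₹32,000; Hollis's ₹32,000 share passes to Hollis's issue.
Hollis's share (₹32,000) is divided into 2 shares of ₹16,000: Reuben and Efua each take ₹16,000.
Tariq's share (₹96,000) is divided into 3 shares of ₹32,000: Noor, Chioma, and Sorcha each take ₹32,000.
Alma's share (₹96,000) is divided into 3 shares of ₹32,000: Jakob, Gideon, and Gita each take ₹32,000.

Sione: ₹96,000; Reuben: ₹16,000; Efua: ₹16,000; Tavita: ₹32,000; Nadia: ₹32,000; Noor: ₹32,000; Chioma: ₹32,000; Sorcha: ₹32,000; Jakob: ₹32,000; Gideon: ₹32,000; Gita: ₹32,000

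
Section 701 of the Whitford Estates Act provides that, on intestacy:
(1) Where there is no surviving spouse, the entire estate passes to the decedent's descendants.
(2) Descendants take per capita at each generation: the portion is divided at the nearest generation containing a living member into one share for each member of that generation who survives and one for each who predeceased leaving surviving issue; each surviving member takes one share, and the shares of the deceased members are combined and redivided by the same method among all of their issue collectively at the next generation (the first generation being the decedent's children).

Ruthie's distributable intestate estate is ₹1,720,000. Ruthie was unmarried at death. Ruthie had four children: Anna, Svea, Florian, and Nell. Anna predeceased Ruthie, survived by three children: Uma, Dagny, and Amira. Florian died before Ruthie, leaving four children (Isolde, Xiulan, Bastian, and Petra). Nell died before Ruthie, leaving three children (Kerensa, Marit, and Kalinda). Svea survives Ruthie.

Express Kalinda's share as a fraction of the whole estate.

The entire ₹1,720,000 passes to the descendants.
That amount (₹1,720,000) is divided at the children's generation into 4 shares of ₹430,000. Svea takes ₹430,000. The 3 shares of the deceased (Anna, Florian, and Nell) are combined into a pool of ₹1,290,000.
That pool (₹1,290,000) is divided at the grandchildren's generation equally among Uma, Dagny, Amira, Isolde, Xiulan, Bastian, Petra, Kerensa, Marit, and Kalinda: ₹129,000 each.

Kalinda receives 3/40 of the estate.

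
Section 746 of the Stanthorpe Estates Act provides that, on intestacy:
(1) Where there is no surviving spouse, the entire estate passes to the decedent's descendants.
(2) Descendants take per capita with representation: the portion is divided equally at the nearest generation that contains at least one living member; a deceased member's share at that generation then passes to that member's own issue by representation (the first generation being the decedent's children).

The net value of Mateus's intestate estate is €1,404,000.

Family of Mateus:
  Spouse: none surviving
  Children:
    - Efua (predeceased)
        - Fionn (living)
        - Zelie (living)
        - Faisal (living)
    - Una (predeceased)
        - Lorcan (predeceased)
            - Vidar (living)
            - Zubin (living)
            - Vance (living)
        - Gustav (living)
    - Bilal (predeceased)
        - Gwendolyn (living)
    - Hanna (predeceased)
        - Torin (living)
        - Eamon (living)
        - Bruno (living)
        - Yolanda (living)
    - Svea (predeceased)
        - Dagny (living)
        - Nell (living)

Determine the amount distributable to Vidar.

Vidar receives €39,000.

The entire €1,404,000 passes to the descendants.
No child survives, so the initial division is made at the grandchildren's generation.
That amount (€1,404,000) is divided into 12 shares of €117,000: Fionn, Zelie, Faisal, Gustav, Gwendolyn, Torin, Eamon, Bruno, Yolanda, Dagny, and Nell each take €117,000; Lorcan's €117,000 share passes to Lorcan's issue.
Lorcan's share (€117,000) is divided into 3 shares of €39,000: Vidar, Zubin, and Vance each take €39,000.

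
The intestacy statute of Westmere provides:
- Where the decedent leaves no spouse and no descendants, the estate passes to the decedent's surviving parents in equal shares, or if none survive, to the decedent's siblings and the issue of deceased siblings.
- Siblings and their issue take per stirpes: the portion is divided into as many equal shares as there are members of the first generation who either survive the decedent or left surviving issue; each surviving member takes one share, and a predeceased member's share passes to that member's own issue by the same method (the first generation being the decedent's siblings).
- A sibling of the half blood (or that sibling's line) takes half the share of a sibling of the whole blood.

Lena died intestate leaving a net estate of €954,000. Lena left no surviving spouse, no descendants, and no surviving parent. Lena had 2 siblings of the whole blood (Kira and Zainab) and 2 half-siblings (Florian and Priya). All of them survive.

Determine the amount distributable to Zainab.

Zainab receives €318,000.

The entire €954,000 passes to the siblings and their issue.
Counting each half-blood sibling's line as half a unit, there are 3 units in €954,000, so one unit is €318,000. Whole-blood lines (Kira and Zainab) take €318,000 each; half-blood lines (Florian and Priya) take €159,000 each.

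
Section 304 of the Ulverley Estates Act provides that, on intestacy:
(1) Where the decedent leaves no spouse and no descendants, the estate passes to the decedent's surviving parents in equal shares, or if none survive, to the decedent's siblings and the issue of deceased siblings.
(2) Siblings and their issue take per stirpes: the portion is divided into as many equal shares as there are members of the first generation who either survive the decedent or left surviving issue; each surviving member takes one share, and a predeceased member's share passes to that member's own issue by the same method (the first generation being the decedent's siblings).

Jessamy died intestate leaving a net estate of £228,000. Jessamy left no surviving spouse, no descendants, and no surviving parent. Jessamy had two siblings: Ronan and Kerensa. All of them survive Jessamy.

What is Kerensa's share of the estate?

The entire £228,000 passes to the siblings and their issue.
That amount (£228,000) is divided into 2 shares of £114,000: Ronan and Kerensa each take £114,000.

Kerensa receives £114,000.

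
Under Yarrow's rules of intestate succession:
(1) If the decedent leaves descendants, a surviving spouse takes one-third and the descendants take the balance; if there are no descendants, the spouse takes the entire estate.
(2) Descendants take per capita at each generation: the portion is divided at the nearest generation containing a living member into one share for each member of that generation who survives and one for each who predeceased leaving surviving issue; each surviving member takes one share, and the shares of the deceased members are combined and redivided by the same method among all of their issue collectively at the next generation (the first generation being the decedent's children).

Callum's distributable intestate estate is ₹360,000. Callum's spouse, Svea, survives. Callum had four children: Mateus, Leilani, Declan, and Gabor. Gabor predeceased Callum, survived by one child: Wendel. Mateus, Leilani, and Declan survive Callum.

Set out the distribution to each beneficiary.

Svea: ₹120,000; Mateus: ₹60,000; Leilani: ₹60,000; Declan: ₹60,000; Wendel: ₹60,000

Svea takes one-third of ₹360,000 = ₹120,000. The remaining ₹240,000 passes to the descendants.
The descendants' portion (₹240,000) is divided at the children's generation into 4 shares of ₹60,000. Mateus, Leilani, and Declan each take ₹60,000. The remaining share for the deceased Gabor (₹60,000) is carried to the next generation.
That pool (₹60,000) passes entirely to Wendel, the sole taker at the grandchildren's generation.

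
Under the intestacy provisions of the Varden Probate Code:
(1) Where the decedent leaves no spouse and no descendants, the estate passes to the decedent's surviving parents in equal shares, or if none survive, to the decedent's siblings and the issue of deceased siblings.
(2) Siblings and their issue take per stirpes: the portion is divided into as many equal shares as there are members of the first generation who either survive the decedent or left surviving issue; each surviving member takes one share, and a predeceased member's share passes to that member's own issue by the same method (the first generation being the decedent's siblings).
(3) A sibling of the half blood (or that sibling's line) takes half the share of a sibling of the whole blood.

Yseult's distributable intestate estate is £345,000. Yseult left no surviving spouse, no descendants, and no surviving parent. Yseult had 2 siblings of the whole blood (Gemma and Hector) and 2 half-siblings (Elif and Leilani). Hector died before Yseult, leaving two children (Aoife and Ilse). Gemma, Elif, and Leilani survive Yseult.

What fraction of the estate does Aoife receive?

The entire £345,000 passes to the siblings and their issue.
Counting each half-blood sibling's line as half a unit, there are 3 units in £345,000, so one unit is £115,000. Whole-blood lines (Gemma and Hector) take £115,000 each; half-blood lines (Elif and Leilani) take £57,500 each.
Hector's share (£115,000) is divided into 2 shares of £57,500: Aoife and Ilse each take £57,500.

Aoife receives 1/6 of the estate.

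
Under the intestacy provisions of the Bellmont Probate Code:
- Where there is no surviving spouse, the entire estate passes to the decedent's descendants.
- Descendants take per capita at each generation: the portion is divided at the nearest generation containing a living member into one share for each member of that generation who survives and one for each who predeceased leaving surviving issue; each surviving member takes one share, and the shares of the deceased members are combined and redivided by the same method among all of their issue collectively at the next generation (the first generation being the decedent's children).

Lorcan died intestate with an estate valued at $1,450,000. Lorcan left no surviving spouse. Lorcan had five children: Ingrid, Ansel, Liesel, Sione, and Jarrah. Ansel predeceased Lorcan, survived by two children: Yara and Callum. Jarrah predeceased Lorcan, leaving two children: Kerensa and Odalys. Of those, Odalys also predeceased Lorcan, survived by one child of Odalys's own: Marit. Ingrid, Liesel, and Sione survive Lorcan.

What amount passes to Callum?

Callum receives $145,000.

The entire $1,450,000 passes to the descendants.
That amount ($1,450,000) is divided at the children's generation into 5 shares of $290,000. Ingrid, Liesel, and Sione each take $290,000. The 2 shares of the deceased (Ansel and Jarrah) are combined into a pool of $580,000.
That pool ($580,000) is divided at the grandchildren's generation into 4 shares of $145,000. Yara, Callum, and Kerensa each take $145,000. The remaining share for the deceased Odalys ($145,000) is carried to the next generation.
That pool ($145,000) passes entirely to Marit, the sole taker at the great-grandchildren's generation.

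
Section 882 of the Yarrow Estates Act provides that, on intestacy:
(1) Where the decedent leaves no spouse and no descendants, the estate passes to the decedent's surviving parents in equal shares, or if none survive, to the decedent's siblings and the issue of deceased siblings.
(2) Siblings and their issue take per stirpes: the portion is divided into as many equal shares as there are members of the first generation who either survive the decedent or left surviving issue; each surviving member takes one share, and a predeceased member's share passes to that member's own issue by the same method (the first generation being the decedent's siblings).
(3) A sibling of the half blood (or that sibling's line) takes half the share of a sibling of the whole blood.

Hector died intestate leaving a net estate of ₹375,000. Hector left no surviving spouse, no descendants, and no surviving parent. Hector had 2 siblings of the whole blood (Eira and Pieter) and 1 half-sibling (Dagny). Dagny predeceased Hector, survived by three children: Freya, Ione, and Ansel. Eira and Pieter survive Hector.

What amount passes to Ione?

Ione receives ₹25,000.

The entire ₹375,000 passes to the siblings and their issue.
Counting each half-blood sibling's line as half a unit, there are 5/2 units in ₹375,000, so one unit is ₹150,000. Whole-blood lines (Eira and Pieter) take ₹150,000 each; half-blood lines (Dagny) take ₹75,000 each.
Dagny's share (₹75,000) is divided into 3 shares of ₹25,000: Freya, Ione, and Ansel each take ₹25,000.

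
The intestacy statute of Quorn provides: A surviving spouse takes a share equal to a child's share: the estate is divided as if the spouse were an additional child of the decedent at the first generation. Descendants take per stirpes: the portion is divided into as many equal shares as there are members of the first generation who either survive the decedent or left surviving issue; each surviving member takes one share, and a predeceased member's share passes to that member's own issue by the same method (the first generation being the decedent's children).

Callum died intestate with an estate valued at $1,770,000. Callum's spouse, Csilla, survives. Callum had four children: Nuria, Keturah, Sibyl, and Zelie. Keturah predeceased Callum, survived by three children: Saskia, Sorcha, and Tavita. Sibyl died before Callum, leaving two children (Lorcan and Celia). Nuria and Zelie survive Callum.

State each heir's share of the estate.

Csilla: $354,000; Nuria: $354,000; Saskia: $118,000; Sorcha: $118,000; Tavita: $118,000; Lorcan: $177,000; Celia: $177,000; Zelie: $354,000

The spouse counts as an additional share at the children's level, so there are 5 primary shares of $354,000. Csilla takes one such share ($354,000).
The children's combined portion ($1,416,000) is divided into 4 shares of $354,000: Nuria and Zelie each take $354,000; Keturah's $354,000 share passes to Keturah's issue; Sibyl's $354,000 share passes to Sibyl's issue.
Keturah's share ($354,000) is divided into 3 shares of $118,000: Saskia, Sorcha, and Tavita each take $118,000.
Sibyl's share ($354,000) is divided into 2 shares of $177,000: Lorcan and Celia each take $177,000.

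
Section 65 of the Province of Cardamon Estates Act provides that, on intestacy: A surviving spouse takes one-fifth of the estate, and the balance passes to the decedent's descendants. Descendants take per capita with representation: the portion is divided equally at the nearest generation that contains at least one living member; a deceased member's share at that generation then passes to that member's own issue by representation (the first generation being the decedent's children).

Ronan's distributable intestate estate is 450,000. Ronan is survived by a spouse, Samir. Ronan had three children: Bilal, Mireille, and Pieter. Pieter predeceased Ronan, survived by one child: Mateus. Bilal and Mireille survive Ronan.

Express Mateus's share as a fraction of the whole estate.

Samir takes one-fifth of 450,000 = 90,000. The remaining 360,000 passes to the descendants.
The descendants' portion (360,000) is divided into 3 shares of 120,000: Bilal and Mireille each take 120,000; Pieter's 120,000 share passes to Pieter's issue.
Pieter's share (120,000) passes entirely to Mateus.

Mateus receives 4/15 of the estate.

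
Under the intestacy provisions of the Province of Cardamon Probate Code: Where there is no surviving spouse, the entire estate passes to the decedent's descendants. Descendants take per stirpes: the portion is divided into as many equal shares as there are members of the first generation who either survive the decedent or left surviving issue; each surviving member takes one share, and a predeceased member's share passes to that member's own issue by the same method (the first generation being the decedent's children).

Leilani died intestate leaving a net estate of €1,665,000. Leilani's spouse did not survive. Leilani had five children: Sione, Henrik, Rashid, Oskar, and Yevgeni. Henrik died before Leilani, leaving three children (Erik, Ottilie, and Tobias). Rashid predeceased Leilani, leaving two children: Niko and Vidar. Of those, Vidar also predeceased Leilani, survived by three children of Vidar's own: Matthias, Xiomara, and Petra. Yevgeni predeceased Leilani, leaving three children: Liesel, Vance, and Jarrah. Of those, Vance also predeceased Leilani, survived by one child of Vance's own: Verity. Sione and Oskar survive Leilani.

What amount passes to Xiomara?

Xiomara receives €55,500.

The entire €1,665,000 passes to the descendants.
That amount (€1,665,000) is divided into 5 shares of €333,000: Sione and Oskar each take €333,000; Henrik's €333,000 share passes to Henrik's issue; Rashid's €333,000 share passes to Rashid's issue; Yevgeni's €333,000 share passes to Yevgeni's issue.
Henrik's share (€333,000) is divided into 3 shares of €111,000: Erik, Ottilie, and Tobias each take €111,000.
Rashid's share (€333,000) is divided into 2 shares of €166,500: Niko takes €166,500; Vidar's €166,500 share passes to Vidar's issue.
Vidar's share (€166,500) is divided into 3 shares of €55,500: Matthias, Xiomara, and Petra each take €55,500.
Yevgeni's share (€333,000) is divided into 3 shares of €111,000: Liesel and Jarrah each take €111,000; Vance's €111,000 share passes to Vance's issue.
Vance's share (€111,000) passes entirely to Verity.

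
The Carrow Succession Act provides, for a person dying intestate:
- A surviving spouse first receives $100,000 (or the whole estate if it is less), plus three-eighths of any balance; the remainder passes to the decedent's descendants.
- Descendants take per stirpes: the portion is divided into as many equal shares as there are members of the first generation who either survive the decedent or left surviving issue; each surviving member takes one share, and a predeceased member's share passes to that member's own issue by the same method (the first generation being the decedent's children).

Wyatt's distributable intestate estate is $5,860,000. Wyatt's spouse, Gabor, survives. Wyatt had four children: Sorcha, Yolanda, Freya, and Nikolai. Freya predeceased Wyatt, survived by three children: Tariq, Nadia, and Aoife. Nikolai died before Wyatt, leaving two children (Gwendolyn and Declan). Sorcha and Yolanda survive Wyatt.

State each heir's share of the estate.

Gabor first takes $100,000, leaving a balance of $5,760,000. Gabor then takes three-eighths of the balance ($2,160,000), for a total of $2,260,000. The remaining $3,600,000 passes to the descendants.
The descendants' portion ($3,600,000) is divided into 4 shares of $900,000: Sorcha and Yolanda each take $900,000; Freya's $900,000 share passes to Freya's issue; Nikolai's $900,000 share passes to Nikolai's issue.
Freya's share ($900,000) is divided into 3 shares of $300,000: Tariq, Nadia, and Aoife each take $300,000.
Nikolai's share ($900,000) is divided into 2 shares of $450,000: Gwendolyn and Declan each take $450,000.

Gabor: $2,260,000; Sorcha: $900,000; Yolanda: $900,000; Tariq: $300,000; Nadia: $300,000; Aoife: $300,000; Gwendolyn: $450,000; Declan: $450,000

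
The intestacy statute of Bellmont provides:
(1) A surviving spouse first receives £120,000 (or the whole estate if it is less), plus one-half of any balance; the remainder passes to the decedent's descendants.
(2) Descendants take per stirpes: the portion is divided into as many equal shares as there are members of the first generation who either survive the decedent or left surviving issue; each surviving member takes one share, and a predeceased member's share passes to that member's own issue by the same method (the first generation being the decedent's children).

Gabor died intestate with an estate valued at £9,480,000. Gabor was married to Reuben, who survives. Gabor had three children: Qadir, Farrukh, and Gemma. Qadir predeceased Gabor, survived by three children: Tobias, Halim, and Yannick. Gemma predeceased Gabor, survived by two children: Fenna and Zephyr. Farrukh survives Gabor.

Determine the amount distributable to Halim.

Halim receives £520,000.

Reuben first takes £120,000, leaving a balance of £9,360,000. Reuben then takes one-half of the balance (£4,680,000), for a total of £4,800,000. The remaining £4,680,000 passes to the descendants.
The descendants' portion (£4,680,000) is divided into 3 shares of £1,560,000: Farrukh takes £1,560,000; Qadir's £1,560,000 share passes to Qadir's issue; Gemma's £1,560,000 share passes to Gemma's issue.
Qadir's share (£1,560,000) is divided into 3 shares of £520,000: Tobias, Halim, and Yannick each take £520,000.
Gemma's share (£1,560,000) is divided into 2 shares of £780,000: Fenna and Zephyr each take £780,000.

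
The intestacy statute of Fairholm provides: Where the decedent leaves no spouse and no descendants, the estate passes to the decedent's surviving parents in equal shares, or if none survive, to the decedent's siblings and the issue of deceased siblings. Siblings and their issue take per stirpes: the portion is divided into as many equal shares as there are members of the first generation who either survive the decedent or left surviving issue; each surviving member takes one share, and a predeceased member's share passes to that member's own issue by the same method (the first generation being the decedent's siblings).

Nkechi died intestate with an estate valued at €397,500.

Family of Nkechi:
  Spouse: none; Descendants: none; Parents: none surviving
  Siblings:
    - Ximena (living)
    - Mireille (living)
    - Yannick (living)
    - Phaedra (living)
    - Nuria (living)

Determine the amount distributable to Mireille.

The entire €397,500 passes to the siblings and their issue.
That amount (€397,500) is divided into 5 shares of €79,500: Ximena, Mireille, Yannick, Phaedra, and Nuria each take €79,500.

Mireille receives €79,500.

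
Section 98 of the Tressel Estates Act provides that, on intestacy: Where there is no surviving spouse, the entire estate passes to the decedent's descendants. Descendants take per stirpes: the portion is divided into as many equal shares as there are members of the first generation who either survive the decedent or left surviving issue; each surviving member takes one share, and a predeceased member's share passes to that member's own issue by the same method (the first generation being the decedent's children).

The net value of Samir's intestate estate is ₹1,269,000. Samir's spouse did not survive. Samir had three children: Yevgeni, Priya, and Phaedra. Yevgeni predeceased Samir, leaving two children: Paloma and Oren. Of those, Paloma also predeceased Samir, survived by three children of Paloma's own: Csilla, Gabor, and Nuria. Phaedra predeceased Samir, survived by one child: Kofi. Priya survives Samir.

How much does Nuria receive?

The entire ₹1,269,000 passes to the descendants.
That amount (₹1,269,000) is divided into 3 shares of ₹423,000: Priya takes ₹423,000; Yevgeni's ₹423,000 share passes to Yevgeni's issue; Phaedra's ₹423,000 share passes to Phaedra's issue.
Yevgeni's share (₹423,000) is divided into 2 shares of ₹211,500: Oren takes ₹211,500; Paloma's ₹211,500 share passes to Paloma's issue.
Paloma's share (₹211,500) is divided into 3 shares of ₹70,500: Csilla, Gabor, and Nuria each take ₹70,500.
Phaedra's share (₹423,000) passes entirely to Kofi.

Nuria receives ₹70,500.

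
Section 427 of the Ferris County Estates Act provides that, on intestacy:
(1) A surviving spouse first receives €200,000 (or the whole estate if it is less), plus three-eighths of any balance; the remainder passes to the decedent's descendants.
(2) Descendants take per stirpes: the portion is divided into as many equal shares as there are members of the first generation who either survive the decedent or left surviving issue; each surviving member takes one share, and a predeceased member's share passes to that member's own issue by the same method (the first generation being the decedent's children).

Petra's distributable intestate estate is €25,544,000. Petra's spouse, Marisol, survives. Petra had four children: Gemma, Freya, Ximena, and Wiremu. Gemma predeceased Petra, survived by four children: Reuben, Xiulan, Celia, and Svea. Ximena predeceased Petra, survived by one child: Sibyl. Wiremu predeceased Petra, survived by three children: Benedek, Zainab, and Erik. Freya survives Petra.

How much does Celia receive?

Marisol first takes €200,000, leaving a balance of €25,344,000. Marisol then takes three-eighths of the balance (€9,504,000), for a total of €9,704,000. The remaining €15,840,000 passes to the descendants.
The descendants' portion (€15,840,000) is divided into 4 shares of €3,960,000: Freya takes €3,960,000; Gemma's €3,960,000 share passes to Gemma's issue; Ximena's €3,960,000 share passes to Ximena's issue; Wiremu's €3,960,000 share passes to Wiremu's issue.
Gemma's share (€3,960,000) is divided into 4 shares of €990,000: Reuben, Xiulan, Celia, and Svea each take €990,000.
Ximena's share (€3,960,000) passes entirely to Sibyl.
Wiremu's share (€3,960,000) is divided into 3 shares of €1,320,000: Benedek, Zainab, and Erik each take €1,320,000.

Celia receives €990,000.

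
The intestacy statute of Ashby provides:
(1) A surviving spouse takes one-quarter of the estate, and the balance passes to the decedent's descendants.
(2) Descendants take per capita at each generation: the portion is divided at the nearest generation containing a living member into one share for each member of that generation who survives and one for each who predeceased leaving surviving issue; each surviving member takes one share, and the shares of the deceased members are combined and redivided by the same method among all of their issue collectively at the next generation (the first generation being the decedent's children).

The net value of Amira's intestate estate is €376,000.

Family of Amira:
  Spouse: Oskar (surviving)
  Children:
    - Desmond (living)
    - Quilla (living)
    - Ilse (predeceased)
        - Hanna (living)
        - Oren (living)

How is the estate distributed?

Oskar takes one-quarter of €376,000 = €94,000. The remaining €282,000 passes to the descendants.
The descendants' portion (€282,000) is divided at the children's generation into 3 shares of €94,000. Desmond and Quilla each take €94,000. The remaining share for the deceased Ilse (€94,000) is carried to the next generation.
That pool (€94,000) is divided at the grandchildren's generation equally among Hanna and Oren: €47,000 each.

Oskar: €94,000; Desmond: €94,000; Quilla: €94,000; Hanna: €47,000; Oren: €47,000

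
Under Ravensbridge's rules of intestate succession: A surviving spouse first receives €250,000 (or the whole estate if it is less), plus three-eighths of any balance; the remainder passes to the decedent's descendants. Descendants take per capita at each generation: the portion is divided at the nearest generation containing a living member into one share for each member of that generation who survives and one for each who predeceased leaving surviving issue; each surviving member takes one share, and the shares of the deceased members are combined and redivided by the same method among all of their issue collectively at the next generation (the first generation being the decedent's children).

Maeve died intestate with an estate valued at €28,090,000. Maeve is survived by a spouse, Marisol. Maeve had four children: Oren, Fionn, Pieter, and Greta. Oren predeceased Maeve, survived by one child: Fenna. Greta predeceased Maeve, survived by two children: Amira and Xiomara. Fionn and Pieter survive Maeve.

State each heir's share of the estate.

Marisol: €10,690,000; Fenna: €2,900,000; Fionn: €4,350,000; Pieter: €4,350,000; Amira: €2,900,000; Xiomara: €2,900,000

Marisol first takes €250,000, leaving a balance of €27,840,000. Marisol then takes three-eighths of the balance (€10,440,000), for a total of €10,690,000. The remaining €17,400,000 passes to the descendants.
The descendants' portion (€17,400,000) is divided at the children's generation into 4 shares of €4,350,000. Fionn and Pieter each take €4,350,000. The 2 shares of the deceased (Oren and Greta) are combined into a pool of €8,700,000.
That pool (€8,700,000) is divided at the grandchildren's generation equally among Fenna, Amira, and Xiomara: €2,900,000 each.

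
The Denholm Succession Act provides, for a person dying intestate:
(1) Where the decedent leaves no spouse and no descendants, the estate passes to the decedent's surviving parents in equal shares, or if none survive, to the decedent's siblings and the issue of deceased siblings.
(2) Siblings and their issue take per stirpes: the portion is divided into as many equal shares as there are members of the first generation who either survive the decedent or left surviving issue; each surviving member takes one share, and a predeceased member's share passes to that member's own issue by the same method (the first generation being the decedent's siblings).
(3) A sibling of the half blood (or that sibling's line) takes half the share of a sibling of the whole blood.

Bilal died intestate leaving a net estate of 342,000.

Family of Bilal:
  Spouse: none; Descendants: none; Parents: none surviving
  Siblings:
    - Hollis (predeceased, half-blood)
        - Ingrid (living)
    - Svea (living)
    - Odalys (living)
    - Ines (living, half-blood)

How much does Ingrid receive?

The entire 342,000 passes to the siblings and their issue.
Counting each half-blood sibling's line as half a unit, there are 3 units in 342,000, so one unit is 114,000. Whole-blood lines (Svea and Odalys) take 114,000 each; half-blood lines (Hollis and Ines) take 57,000 each.
Hollis's share (57,000) passes entirely to Ingrid.

Ingrid receives 57,000.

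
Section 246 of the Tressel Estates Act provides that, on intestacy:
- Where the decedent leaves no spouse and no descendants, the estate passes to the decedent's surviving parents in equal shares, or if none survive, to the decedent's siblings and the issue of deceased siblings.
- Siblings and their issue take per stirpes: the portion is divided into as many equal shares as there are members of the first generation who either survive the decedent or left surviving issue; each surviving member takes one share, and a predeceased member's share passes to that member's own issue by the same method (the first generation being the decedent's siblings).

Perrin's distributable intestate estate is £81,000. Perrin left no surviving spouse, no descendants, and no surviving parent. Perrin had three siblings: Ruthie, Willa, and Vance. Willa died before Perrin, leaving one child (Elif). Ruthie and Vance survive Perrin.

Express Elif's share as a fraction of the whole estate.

Elif receives 1/3 of the estate.

The entire £81,000 passes to the siblings and their issue.
That amount (£81,000) is divided into 3 shares of £27,000: Ruthie and Vance each take £27,000; Willa's £27,000 share passes to Willa's issue.
Willa's share (£27,000) passes entirely to Elif.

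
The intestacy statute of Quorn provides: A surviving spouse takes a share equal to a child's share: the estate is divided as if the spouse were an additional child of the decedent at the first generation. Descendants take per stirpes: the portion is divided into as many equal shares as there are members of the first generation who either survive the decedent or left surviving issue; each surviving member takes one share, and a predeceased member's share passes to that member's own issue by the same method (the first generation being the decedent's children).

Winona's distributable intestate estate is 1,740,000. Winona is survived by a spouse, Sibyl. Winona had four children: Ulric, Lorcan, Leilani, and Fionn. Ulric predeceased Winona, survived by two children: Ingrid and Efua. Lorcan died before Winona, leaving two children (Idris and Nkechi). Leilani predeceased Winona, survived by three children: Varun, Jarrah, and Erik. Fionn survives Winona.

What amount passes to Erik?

Erik receives 116,000.

The spouse counts as an additional share at the children's level, so there are 5 primary shares of 348,000. Sibyl takes one such share (348,000).
The children's combined portion (1,392,000) is divided into 4 shares of 348,000: Fionn takes 348,000; Ulric's 348,000 share passes to Ulric's issue; Lorcan's 348,000 share passes to Lorcan's issue; Leilani's 348,000 share passes to Leilani's issue.
Ulric's share (348,000) is divided into 2 shares of 174,000: Ingrid and Efua each take 174,000.
Lorcan's share (348,000) is divided into 2 shares of 174,000: Idris and Nkechi each take 174,000.
Leilani's share (348,000) is divided into 3 shares of 116,000: Varun, Jarrah, and Erik each take 116,000.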